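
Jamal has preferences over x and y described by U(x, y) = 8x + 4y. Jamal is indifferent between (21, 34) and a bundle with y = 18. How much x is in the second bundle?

x = 29

U(21, 34) = 304.
Set U(x, 18) = 304 and solve.
8x + 4·18 = 304 ⇒ 8x = 232 ⇒ x = 29.
Check: U(29, 18) = 304.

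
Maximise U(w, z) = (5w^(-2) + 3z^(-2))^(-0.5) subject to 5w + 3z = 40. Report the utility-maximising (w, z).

For CES with ρ = -2, MRS = (5/3)·(z/w)^3.
Tangency: set MRS = p_w/p_z = 5/3.
So (z/w)^3 = 1; taking the cube root, z/w = 1, i.e. z = w.
Substitute into the budget 5·w + 3·z = 40: 8·w = 40, so w* = 5 and z* = 5.

w* = 5, z* = 5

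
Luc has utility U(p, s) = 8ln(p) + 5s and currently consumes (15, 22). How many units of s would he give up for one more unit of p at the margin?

MRS = 8/75

MU_p = 8/p, MU_s = 5.
MRS = 8/p ÷ 5.
At (15, 22): MRS = 8/75.
That is, one extra unit of p is worth 8/75 units of s at the margin.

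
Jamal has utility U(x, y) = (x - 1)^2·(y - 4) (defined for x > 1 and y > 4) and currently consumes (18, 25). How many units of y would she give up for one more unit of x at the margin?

MU_x = 2·(x−1)·(y−4), MU_y = (x−1)^2.
MRS = (2/1)·(y−4)/(x−1).
At (18, 25): MRS = 42/17.
The indifference curve has slope −42/17 at this bundle.

MRS = 42/17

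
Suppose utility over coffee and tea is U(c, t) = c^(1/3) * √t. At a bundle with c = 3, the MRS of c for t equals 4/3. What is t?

MU_c = 1/3·c^(-2/3)·√t and MU_t = 0.5·c^(1/3)·t^(-0.5).
MRS = MU_c/MU_t = (2/3)·t/c.
Substitute c = 3: MRS = t/4.5. Setting t/4.5 = 4/3 gives t = (4/3)·4.5 = 6.

t = 6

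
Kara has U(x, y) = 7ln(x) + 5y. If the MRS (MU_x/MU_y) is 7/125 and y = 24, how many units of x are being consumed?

MU_x = 7/x, MU_y = 5.
MRS = 7/x ÷ 5.
MRS depends only on x: 1.4/x = 7/125 ⇒ x = 1.4/(7/125) = 25.

x = 25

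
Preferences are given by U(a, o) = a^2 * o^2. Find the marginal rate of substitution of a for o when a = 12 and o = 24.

MRS = 2

MU_a = 2·a·o^2 and MU_o = 2·a^2·o.
MRS = MU_a/MU_o = o/a.
At (12, 24): MRS = 2.
So at (12, 24) the consumer would give up 2 units of o for one more unit of a.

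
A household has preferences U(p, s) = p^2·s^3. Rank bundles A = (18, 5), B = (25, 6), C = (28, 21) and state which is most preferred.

Evaluate utility at each bundle:
U(A) = 40500.
U(B) = 135000.
U(C) = 7260624.
Highest utility is C, so C ≻ B ≻ A.

Bundle C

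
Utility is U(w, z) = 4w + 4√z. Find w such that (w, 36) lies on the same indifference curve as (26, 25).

w = 25

U(26, 25) = 124.
Set U(w, 36) = 124 and solve.
With z = 36: √36 = 6, so 4w = 124 − 4·6 = 100 and w = 25.
Check: U(25, 36) = 124.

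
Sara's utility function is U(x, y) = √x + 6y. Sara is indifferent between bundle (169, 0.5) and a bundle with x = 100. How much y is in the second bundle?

U(169, 0.5) = 16.
Set U(100, y) = 16 and solve.
With x = 100: √100 = 10, so 6y = 16 − 10 = 6 and y = 1.
Check: U(100, 1) = 16.

y = 1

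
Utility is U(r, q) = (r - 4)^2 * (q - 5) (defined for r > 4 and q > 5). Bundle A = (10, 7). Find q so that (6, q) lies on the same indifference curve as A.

q = 23

U(10, 7) = 72.
Set U(6, q) = 72 and solve.
With r = 6: (6 − 4)^2 = 4, so (q − 5) = 72/4 = 18.
So q = 5 + 18 = 23.
Check: U(6, 23) = 72.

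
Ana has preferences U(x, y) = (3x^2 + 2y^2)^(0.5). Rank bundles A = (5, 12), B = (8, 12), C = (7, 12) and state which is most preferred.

Bundle B

Evaluate utility at each bundle:
U(A) = 19.053.
U(B) = 21.909.
U(C) = 20.857.
Highest utility is B, so B ≻ C ≻ A.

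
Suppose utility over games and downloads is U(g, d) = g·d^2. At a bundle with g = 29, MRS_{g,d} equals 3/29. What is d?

MU_g = d^2 and MU_d = 2·g·d.
MRS = MU_g/MU_d = (1/2)·d/g.
Substitute g = 29: MRS = d/58. Setting d/58 = 3/29 gives d = (3/29)·58 = 6.

d = 6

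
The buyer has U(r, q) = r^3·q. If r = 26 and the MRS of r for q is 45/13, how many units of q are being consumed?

MU_r = 3·r^2·q and MU_q = r^3.
MRS = MU_r/MU_q = (3/1)·q/r.
Substitute r = 26: MRS = q/(26/3). Setting q/(26/3) = 45/13 gives q = (45/13)·(26/3) = 30.

q = 30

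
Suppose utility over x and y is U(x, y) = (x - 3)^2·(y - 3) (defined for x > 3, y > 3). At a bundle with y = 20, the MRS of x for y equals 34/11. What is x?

MU_x = 2·(x−3)·(y−3), MU_y = (x−3)^2.
MRS = (2/1)·(y−3)/(x−3).
Substitute y = 20: MRS = 34/(x − 3). Setting this equal to 34/11 gives x − 3 = 34/(34/11) = 11, so x = 14.

x = 14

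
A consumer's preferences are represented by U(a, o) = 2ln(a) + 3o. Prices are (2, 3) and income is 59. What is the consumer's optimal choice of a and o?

MU_a = 2/a, MU_o = 3.
MRS = 2/a ÷ 3.
Tangency: set MRS = p_a/p_o = 2/3.
MRS depends only on a: (2/3)/a = 2/3 ⇒ a* = (2/3)/(2/3) = 1.
From the budget, 3·o = 59 − 2·1 = 57, so o* = 19.

a* = 1, o* = 19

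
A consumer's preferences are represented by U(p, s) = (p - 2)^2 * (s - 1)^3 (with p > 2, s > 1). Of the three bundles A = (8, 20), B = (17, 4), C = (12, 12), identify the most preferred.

Bundle A

Evaluate utility at each bundle:
U(A) = 246924.
U(B) = 6075.
U(C) = 133100.
Highest utility is A, so A ≻ C ≻ B.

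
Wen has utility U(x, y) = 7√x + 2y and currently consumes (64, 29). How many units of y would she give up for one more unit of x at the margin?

MRS = 7/32

MU_x = 7/(2√x), MU_y = 2.
MRS = 7/(2√x) ÷ 2.
At (64, 29): MRS = 7/32.
That is, one extra unit of x is worth 7/32 units of y at the margin.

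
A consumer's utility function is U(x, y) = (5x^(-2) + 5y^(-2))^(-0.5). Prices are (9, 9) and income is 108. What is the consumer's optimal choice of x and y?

x* = 6, y* = 6

For CES with ρ = -2, MRS = (y/x)^3.
Tangency: set MRS = p_x/p_y = 9/9 = 1.
So (y/x)^3 = 1; taking the cube root, y/x = 1, i.e. y = x.
Substitute into the budget 9·x + 9·y = 108: 18·x = 108, so x* = 6 and y* = 6.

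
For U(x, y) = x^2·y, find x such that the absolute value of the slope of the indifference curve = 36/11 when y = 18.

MU_x = 2·x·y and MU_y = x^2.
MRS = MU_x/MU_y = (2/1)·y/x.
Substitute y = 18: MRS = 36/x. Setting 36/x = 36/11 gives x = 36/(36/11) = 11.

x = 11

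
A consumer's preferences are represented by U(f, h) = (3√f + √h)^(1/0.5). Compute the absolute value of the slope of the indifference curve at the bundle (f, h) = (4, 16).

MRS = 6

For CES with ρ = 0.5, MRS = (3/1)·√(h/f).
At (4, 16): MRS = 6.
That is, one extra unit of f is worth 6 units of h at the margin.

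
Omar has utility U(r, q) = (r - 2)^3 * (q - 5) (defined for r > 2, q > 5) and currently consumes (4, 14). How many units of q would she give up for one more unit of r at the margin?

MU_r = 3·(r−2)^2·(q−5), MU_q = (r−2)^3.
MRS = (3/1)·(q−5)/(r−2).
At (4, 14): MRS = 13.5.
That is, one extra unit of r is worth 13.5 units of q at the margin.

MRS = 13.5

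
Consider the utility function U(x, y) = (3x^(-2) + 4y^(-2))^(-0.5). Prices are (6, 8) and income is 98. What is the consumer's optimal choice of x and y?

For CES with ρ = -2, MRS = (3/4)·(y/x)^3.
Tangency: set MRS = p_x/p_y = 6/8 = 0.75.
So (y/x)^3 = 1; taking the cube root, y/x = 1, i.e. y = x.
Substitute into the budget 6·x + 8·y = 98: 14·x = 98, so x* = 7 and y* = 7.

x* = 7, y* = 7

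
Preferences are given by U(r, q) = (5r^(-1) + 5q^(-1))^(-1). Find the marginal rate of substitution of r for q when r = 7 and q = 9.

For CES with ρ = -1, MRS = (q/r)^2.
At (7, 9): MRS = 81/49.
That is, one extra unit of r is worth 81/49 units of q at the margin.

MRS = 81/49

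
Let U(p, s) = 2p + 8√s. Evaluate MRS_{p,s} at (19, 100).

MRS = 5

MU_p = 2, MU_s = 8/(2√s).
MRS = 2 ÷ (8/(2√s)).
At (19, 100): MRS = 5.
So at (19, 100) the consumer would give up 5 units of s for one more unit of p.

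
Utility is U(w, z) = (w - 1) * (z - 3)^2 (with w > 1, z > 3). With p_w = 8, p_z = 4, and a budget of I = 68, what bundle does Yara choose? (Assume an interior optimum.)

MU_w = (z−3)^2, MU_z = 2·(w−1)·(z−3).
MRS = (1/2)·(z−3)/(w−1).
Tangency: set MRS = p_w/p_z = 8/4 = 2.
So (1/2)·(z − 3)/(w − 1) = 2, i.e. (z − 3) = 4·(w − 1).
Rewrite the budget in excess-of-subsistence terms: 8·(w − 1) + 4·(z − 3) = 68 − 8·1 − 4·3 = 48.
Substituting, 24·(w − 1) = 48, so w − 1 = 2 and w* = 3.
Then z − 3 = 4·2 = 8, so z* = 11.

w* = 3, z* = 11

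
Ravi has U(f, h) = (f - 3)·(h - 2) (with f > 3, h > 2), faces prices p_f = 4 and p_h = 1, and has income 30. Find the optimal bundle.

f* = 5, h* = 10

MU_f = (h−2), MU_h = (f−3).
MRS = (h−2)/(f−3).
Tangency: set MRS = p_f/p_h = 4/1 = 4.
So (h − 2)/(f − 3) = 4, i.e. (h − 2) = 4·(f − 3).
Rewrite the budget in excess-of-subsistence terms: 4·(f − 3) + 1·(h − 2) = 30 − 4·3 − 1·2 = 16.
Substituting, 8·(f − 3) = 16, so f − 3 = 2 and f* = 5.
Then h − 2 = 4·2 = 8, so h* = 10.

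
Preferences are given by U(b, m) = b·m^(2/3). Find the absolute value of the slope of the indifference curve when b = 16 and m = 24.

MRS = 2.25

MU_b = m^(2/3) and MU_m = 2/3·b·m^(-1/3).
MRS = MU_b/MU_m = (1.5)·m/b.
At (16, 24): MRS = 2.25.
So at (16, 24) the consumer would give up 2.25 units of m for one more unit of b.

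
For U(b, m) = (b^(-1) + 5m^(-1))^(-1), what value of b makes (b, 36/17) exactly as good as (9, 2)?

b = 4

U depends on (b, m) only through S = b^(-1) + 5m^(-1), so equal utility means equal S. At (9, 2): S = 47/18.
With m = 36/17: 5·(36/17)^(-1) = 85/36, so b^(-1) = 47/18 − 85/36 = 0.25.
Hence b = 1/0.25 = 4.
Check: U(4, 36/17) = 0.383.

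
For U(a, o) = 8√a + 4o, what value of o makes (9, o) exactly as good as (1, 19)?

U(1, 19) = 84.
Set U(9, o) = 84 and solve.
With a = 9: √9 = 3, so 4o = 84 − 8·3 = 60 and o = 15.
Check: U(9, 15) = 84.

o = 15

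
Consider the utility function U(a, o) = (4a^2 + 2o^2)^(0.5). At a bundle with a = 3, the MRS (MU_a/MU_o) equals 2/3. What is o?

o = 9

For CES with ρ = 2, MRS = (4/2)·(o/a)^(-1).
Setting (4/2)·(o/3)^(-1) = 2/3 gives (o/3)^(-1) = 1/3, so o/3 = 3 and o = 9.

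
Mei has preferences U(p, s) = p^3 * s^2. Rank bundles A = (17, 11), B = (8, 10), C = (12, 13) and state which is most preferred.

Evaluate utility at each bundle:
U(A) = 594473.
U(B) = 51200.
U(C) = 292032.
Highest utility is A, so A ≻ C ≻ B.

Bundle A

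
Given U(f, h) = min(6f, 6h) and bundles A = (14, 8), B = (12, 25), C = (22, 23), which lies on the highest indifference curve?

Evaluate utility at each bundle:
U(A) = 48.
U(B) = 72.
U(C) = 132.
Highest utility is C, so C ≻ B ≻ A.

Bundle C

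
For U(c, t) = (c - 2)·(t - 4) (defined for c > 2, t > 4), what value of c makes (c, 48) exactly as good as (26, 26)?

c = 14

U(26, 26) = 528.
Set U(c, 48) = 528 and solve.
With t = 48: (48 − 4) = 44, so (c − 2) = 528/44 = 12.
So c = 2 + 12 = 14.
Check: U(14, 48) = 528.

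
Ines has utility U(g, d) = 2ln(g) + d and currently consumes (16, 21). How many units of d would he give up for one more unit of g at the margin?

MRS = 0.125

MU_g = 2/g, MU_d = 1.
MRS = 2/g ÷ 1.
At (16, 21): MRS = 0.125.
So at (16, 21) the consumer would give up 0.125 units of d for one more unit of g.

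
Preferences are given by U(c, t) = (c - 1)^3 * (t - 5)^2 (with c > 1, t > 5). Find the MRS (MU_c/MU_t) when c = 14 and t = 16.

MRS = 33/26

MU_c = 3·(c−1)^2·(t−5)^2, MU_t = 2·(c−1)^3·(t−5).
MRS = (3/2)·(t−5)/(c−1).
At (14, 16): MRS = 33/26.
That is, one extra unit of c is worth 33/26 units of t at the margin.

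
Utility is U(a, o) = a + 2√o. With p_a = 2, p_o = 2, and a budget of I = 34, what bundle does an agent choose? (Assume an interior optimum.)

a* = 16, o* = 1

MU_a = 1, MU_o = 2/(2√o).
MRS = 1 ÷ (2/(2√o)).
Tangency: set MRS = p_a/p_o = 2/2 = 1.
MRS depends only on o: √o = 1 ⇒ √o = 1 ⇒ o* = 1.
From the budget, 2·a = 34 − 2·1 = 32, so a* = 16.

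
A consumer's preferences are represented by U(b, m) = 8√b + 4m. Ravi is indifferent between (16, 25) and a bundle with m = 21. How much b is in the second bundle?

b = 36

U(16, 25) = 132.
Set U(b, 21) = 132 and solve.
With m = 21: 8√b = 132 − 4·21 = 48, so √b = 6 and b = 36.
Check: U(36, 21) = 132.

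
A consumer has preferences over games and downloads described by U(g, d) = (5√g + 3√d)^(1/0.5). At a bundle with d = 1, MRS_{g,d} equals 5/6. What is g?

g = 4

For CES with ρ = 0.5, MRS = (5/3)·√(d/g).
Setting (5/3)·√(1/g) = 5/6 gives √(1/g) = 0.5, so 1/g = 0.25 and g = 4.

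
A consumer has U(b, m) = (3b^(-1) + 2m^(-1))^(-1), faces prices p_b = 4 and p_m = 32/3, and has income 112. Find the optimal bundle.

For CES with ρ = -1, MRS = (3/2)·(m/b)^2.
Tangency: set MRS = p_b/p_m = 4/(32/3) = 0.375.
So (m/b)^2 = 0.25; taking the square root, m/b = 0.5, i.e. m = 0.5·b.
Substitute into the budget 4·b + (32/3)·m = 112: (28/3)·b = 112, so b* = 12 and m* = 0.5·12 = 6.

b* = 12, m* = 6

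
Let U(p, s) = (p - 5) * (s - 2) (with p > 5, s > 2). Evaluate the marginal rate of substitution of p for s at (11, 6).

MRS = 2/3

MU_p = (s−2), MU_s = (p−5).
MRS = (s−2)/(p−5).
At (11, 6): MRS = 2/3.
So at (11, 6) the consumer would give up 2/3 units of s for one more unit of p.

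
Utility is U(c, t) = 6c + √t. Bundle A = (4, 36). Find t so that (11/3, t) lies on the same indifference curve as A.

U(4, 36) = 30.
Set U(11/3, t) = 30 and solve.
With c = 11/3: √t = 30 − 6·11/3 = 8, so √t = 8 and t = 64.
Check: U(11/3, 64) = 30.

t = 64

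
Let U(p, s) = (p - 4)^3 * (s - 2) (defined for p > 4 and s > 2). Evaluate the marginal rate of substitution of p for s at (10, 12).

MU_p = 3·(p−4)^2·(s−2), MU_s = (p−4)^3.
MRS = (3/1)·(s−2)/(p−4).
At (10, 12): MRS = 5.
The indifference curve has slope −5 at this bundle.

MRS = 5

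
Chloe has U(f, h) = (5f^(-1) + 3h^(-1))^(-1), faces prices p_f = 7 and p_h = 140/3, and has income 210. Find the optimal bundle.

f* = 10, h* = 3

For CES with ρ = -1, MRS = (5/3)·(h/f)^2.
Tangency: set MRS = p_f/p_h = 7/(140/3) = 0.15.
So (h/f)^2 = 9/100; taking the square root, h/f = 0.3, i.e. h = 0.3·f.
Substitute into the budget 7·f + (140/3)·h = 210: 21·f = 210, so f* = 10 and h* = 0.3·10 = 3.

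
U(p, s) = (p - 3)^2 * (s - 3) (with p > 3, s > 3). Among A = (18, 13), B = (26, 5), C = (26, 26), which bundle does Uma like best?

Bundle C

Evaluate utility at each bundle:
U(A) = 2250.
U(B) = 1058.
U(C) = 12167.
Highest utility is C, so C ≻ A ≻ B.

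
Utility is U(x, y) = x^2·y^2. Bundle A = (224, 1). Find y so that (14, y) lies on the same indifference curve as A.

U(224, 1) = 50176.
Set U(14, y) = 50176 and solve.
With x = 14: 14^2 = 196, so y^2 = 50176/196 = 256; taking the square root, y = 16.
Check: U(14, 16) = 50176.

y = 16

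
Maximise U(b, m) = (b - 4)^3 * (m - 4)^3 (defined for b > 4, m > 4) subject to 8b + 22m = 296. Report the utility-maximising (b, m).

b* = 15, m* = 8

MU_b = 3·(b−4)^2·(m−4)^3, MU_m = 3·(b−4)^3·(m−4)^2.
MRS = (m−4)/(b−4).
Tangency: set MRS = p_b/p_m = 8/22 = 4/11.
So (m − 4)/(b − 4) = 4/11, i.e. (m − 4) = (4/11)·(b − 4).
Rewrite the budget in excess-of-subsistence terms: 8·(b − 4) + 22·(m − 4) = 296 − 8·4 − 22·4 = 176.
Substituting, 16·(b − 4) = 176, so b − 4 = 11 and b* = 15.
Then m − 4 = (4/11)·11 = 4, so m* = 8.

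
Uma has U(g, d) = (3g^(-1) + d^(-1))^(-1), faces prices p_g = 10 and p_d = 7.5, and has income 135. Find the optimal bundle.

For CES with ρ = -1, MRS = (3/1)·(d/g)^2.
Tangency: set MRS = p_g/p_d = 10/7.5 = 4/3.
So (d/g)^2 = 4/9; taking the square root, d/g = 2/3, i.e. d = (2/3)·g.
Substitute into the budget 10·g + 7.5·d = 135: 15·g = 135, so g* = 9 and d* = (2/3)·9 = 6.

g* = 9, d* = 6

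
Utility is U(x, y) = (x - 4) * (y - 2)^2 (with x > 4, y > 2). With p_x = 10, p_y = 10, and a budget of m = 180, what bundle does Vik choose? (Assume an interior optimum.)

x* = 8, y* = 10

MU_x = (y−2)^2, MU_y = 2·(x−4)·(y−2).
MRS = (1/2)·(y−2)/(x−4).
Tangency: set MRS = p_x/p_y = 10/10 = 1.
So (1/2)·(y − 2)/(x − 4) = 1, i.e. (y − 2) = 2·(x − 4).
Rewrite the budget in excess-of-subsistence terms: 10·(x − 4) + 10·(y − 2) = 180 − 10·4 − 10·2 = 120.
Substituting, 30·(x − 4) = 120, so x − 4 = 4 and x* = 8.
Then y − 2 = 2·4 = 8, so y* = 10.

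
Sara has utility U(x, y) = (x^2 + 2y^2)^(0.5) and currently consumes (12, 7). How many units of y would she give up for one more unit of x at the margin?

For CES with ρ = 2, MRS = (1/2)·(y/x)^(-1).
At (12, 7): MRS = 6/7.
That is, one extra unit of x is worth 6/7 units of y at the margin.

MRS = 6/7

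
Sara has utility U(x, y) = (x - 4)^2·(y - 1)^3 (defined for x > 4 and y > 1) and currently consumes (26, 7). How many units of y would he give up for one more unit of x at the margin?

MU_x = 2·(x−4)·(y−1)^3, MU_y = 3·(x−4)^2·(y−1)^2.
MRS = (2/3)·(y−1)/(x−4).
At (26, 7): MRS = 2/11.
So at (26, 7) the consumer would give up 2/11 units of y for one more unit of x.

MRS = 2/11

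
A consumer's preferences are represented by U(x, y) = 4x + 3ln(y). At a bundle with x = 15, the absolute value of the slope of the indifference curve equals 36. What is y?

MU_x = 4, MU_y = 3/y.
MRS = 4 ÷ (3/y).
MRS depends only on y: (4/3)·y = 36 ⇒ y = 36/(4/3) = 27.

y = 27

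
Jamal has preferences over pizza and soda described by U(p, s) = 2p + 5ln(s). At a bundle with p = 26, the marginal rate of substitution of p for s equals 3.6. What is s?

MU_p = 2, MU_s = 5/s.
MRS = 2 ÷ (5/s).
MRS depends only on s: 0.4·s = 3.6 ⇒ s = 3.6/0.4 = 9.

s = 9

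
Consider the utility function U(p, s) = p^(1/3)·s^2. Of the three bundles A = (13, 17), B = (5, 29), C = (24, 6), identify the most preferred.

Bundle B

Evaluate utility at each bundle:
U(A) = 679.536.
U(B) = 1438.090.
U(C) = 103.842.
Highest utility is B, so B ≻ A ≻ C.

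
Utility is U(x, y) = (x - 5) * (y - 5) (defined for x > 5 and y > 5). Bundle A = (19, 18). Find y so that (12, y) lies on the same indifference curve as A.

y = 31

U(19, 18) = 182.
Set U(12, y) = 182 and solve.
With x = 12: (12 − 5) = 7, so (y − 5) = 182/7 = 26.
So y = 5 + 26 = 31.
Check: U(12, 31) = 182.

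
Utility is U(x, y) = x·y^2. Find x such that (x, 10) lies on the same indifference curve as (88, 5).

U(88, 5) = 2200.
Set U(x, 10) = 2200 and solve.
With y = 10: 10^2 = 100, so x = 2200/100 = 22.
Check: U(22, 10) = 2200.

x = 22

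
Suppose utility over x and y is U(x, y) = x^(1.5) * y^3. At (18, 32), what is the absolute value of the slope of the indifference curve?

MRS = 8/9

MU_x = 1.5·√x·y^3 and MU_y = 3·x^(1.5)·y^2.
MRS = MU_x/MU_y = (0.5)·y/x.
At (18, 32): MRS = 8/9.
That is, one extra unit of x is worth 8/9 units of y at the margin.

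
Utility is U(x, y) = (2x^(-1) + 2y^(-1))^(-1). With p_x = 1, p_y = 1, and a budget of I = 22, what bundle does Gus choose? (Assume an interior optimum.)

x* = 11, y* = 11

For CES with ρ = -1, MRS = (y/x)^2.
Tangency: set MRS = p_x/p_y = 1/1 = 1.
So (y/x)^2 = 1; taking the square root, y/x = 1, i.e. y = x.
Substitute into the budget 1·x + 1·y = 22: 2·x = 22, so x* = 11 and y* = 11.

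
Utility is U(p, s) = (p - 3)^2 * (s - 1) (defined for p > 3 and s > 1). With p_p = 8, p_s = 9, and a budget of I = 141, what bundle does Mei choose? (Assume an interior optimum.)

MU_p = 2·(p−3)·(s−1), MU_s = (p−3)^2.
MRS = (2/1)·(s−1)/(p−3).
Tangency: set MRS = p_p/p_s = 8/9.
So (2/1)·(s − 1)/(p − 3) = 8/9, i.e. (s − 1) = (4/9)·(p − 3).
Rewrite the budget in excess-of-subsistence terms: 8·(p − 3) + 9·(s − 1) = 141 − 8·3 − 9·1 = 108.
Substituting, 12·(p − 3) = 108, so p − 3 = 9 and p* = 12.
Then s − 1 = (4/9)·9 = 4, so s* = 5.

p* = 12, s* = 5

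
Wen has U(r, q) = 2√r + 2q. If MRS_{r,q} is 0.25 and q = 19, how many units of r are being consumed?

r = 4

MU_r = 2/(2√r), MU_q = 2.
MRS = 2/(2√r) ÷ 2.
MRS depends only on r: 0.5/√r = 0.25 ⇒ √r = 0.5/0.25 = 2 ⇒ r = 4.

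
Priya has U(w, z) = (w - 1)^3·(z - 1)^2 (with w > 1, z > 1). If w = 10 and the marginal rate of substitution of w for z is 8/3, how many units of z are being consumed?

z = 17

MU_w = 3·(w−1)^2·(z−1)^2, MU_z = 2·(w−1)^3·(z−1).
MRS = (3/2)·(z−1)/(w−1).
Substitute w = 10: MRS = (z − 1)/6. Setting this equal to 8/3 gives z − 1 = (8/3)·6 = 16, so z = 17.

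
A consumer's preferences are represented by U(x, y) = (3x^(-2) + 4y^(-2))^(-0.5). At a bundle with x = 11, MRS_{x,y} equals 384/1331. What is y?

y = 8

For CES with ρ = -2, MRS = (3/4)·(y/x)^3.
Setting (3/4)·(y/11)^3 = 384/1331 gives (y/11)^3 = 512/1331, so y/11 = 8/11 and y = 8.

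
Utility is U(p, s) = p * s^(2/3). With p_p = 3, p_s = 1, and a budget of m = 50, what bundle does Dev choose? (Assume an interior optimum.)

p* = 10, s* = 20

MU_p = s^(2/3) and MU_s = 2/3·p·s^(-1/3).
MRS = MU_p/MU_s = (1.5)·s/p.
Tangency: set MRS = p_p/p_s = 3/1 = 3.
So (1.5)·s/p = 3, i.e. s = 2·p.
Substitute into the budget 3·p + 1·s = 50: 5·p = 50, so p* = 10.
Then s* = 2·10 = 20.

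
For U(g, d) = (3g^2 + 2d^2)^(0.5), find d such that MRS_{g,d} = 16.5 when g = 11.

For CES with ρ = 2, MRS = (3/2)·(d/g)^(-1).
Setting (3/2)·(d/11)^(-1) = 16.5 gives (d/11)^(-1) = 11, so d/11 = 1/11 and d = 1.

d = 1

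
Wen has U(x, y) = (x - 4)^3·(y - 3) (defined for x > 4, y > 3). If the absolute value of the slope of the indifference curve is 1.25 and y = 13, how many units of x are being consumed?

x = 28

MU_x = 3·(x−4)^2·(y−3), MU_y = (x−4)^3.
MRS = (3/1)·(y−3)/(x−4).
Substitute y = 13: MRS = 30/(x − 4). Setting this equal to 1.25 gives x − 4 = 30/1.25 = 24, so x = 28.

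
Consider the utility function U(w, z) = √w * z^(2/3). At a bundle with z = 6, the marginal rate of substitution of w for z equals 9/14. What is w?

MU_w = 0.5·w^(-0.5)·z^(2/3) and MU_z = 2/3·√w·z^(-1/3).
MRS = MU_w/MU_z = (0.75)·z/w.
Substitute z = 6: MRS = 4.5/w. Setting 4.5/w = 9/14 gives w = 4.5/(9/14) = 7.

w = 7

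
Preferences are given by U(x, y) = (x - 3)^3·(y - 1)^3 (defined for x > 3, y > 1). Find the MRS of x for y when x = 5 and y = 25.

MU_x = 3·(x−3)^2·(y−1)^3, MU_y = 3·(x−3)^3·(y−1)^2.
MRS = (y−1)/(x−3).
At (5, 25): MRS = 12.
So at (5, 25) the consumer would give up 12 units of y for one more unit of x.

MRS = 12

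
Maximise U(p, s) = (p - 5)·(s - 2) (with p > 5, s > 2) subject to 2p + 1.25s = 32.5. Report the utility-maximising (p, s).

p* = 10, s* = 10

MU_p = (s−2), MU_s = (p−5).
MRS = (s−2)/(p−5).
Tangency: set MRS = p_p/p_s = 2/1.25 = 1.6.
So (s − 2)/(p − 5) = 1.6, i.e. (s − 2) = 1.6·(p − 5).
Rewrite the budget in excess-of-subsistence terms: 2·(p − 5) + 1.25·(s − 2) = 32.5 − 2·5 − 1.25·2 = 20.
Substituting, 4·(p − 5) = 20, so p − 5 = 5 and p* = 10.
Then s − 2 = 1.6·5 = 8, so s* = 10.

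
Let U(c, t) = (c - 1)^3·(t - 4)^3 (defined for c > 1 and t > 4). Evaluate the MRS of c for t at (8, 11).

MRS = 1

MU_c = 3·(c−1)^2·(t−4)^3, MU_t = 3·(c−1)^3·(t−4)^2.
MRS = (t−4)/(c−1).
At (8, 11): MRS = 1.
That is, one extra unit of c is worth 1 units of t at the margin.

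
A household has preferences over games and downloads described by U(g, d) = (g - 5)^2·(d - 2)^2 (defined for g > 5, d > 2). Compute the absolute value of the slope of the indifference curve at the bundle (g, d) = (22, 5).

MU_g = 2·(g−5)·(d−2)^2, MU_d = 2·(g−5)^2·(d−2).
MRS = (d−2)/(g−5).
At (22, 5): MRS = 3/17.
The indifference curve has slope −3/17 at this bundle.

MRS = 3/17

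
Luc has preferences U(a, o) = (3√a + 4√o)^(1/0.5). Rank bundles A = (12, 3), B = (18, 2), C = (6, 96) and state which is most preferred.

Bundle C

Evaluate utility at each bundle:
U(A) = 300.000.
U(B) = 338.000.
U(C) = 2166.000.
Highest utility is C, so C ≻ B ≻ A.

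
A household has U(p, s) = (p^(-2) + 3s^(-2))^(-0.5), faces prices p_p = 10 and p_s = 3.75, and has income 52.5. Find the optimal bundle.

p* = 3, s* = 6

For CES with ρ = -2, MRS = (1/3)·(s/p)^3.
Tangency: set MRS = p_p/p_s = 10/3.75 = 8/3.
So (s/p)^3 = 8; taking the cube root, s/p = 2, i.e. s = 2·p.
Substitute into the budget 10·p + 3.75·s = 52.5: 17.5·p = 52.5, so p* = 3 and s* = 2·3 = 6.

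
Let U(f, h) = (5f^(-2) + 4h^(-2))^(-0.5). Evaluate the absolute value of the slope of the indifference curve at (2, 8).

MRS = 80

For CES with ρ = -2, MRS = (5/4)·(h/f)^3.
At (2, 8): MRS = 80.
The indifference curve has slope −80 at this bundle.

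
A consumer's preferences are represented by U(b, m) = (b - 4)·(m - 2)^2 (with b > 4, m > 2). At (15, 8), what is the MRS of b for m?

MU_b = (m−2)^2, MU_m = 2·(b−4)·(m−2).
MRS = (1/2)·(m−2)/(b−4).
At (15, 8): MRS = 3/11.
So at (15, 8) the consumer would give up 3/11 units of m for one more unit of b.

MRS = 3/11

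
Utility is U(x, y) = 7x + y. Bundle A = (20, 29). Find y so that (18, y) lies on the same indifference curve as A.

U(20, 29) = 169.
Set U(18, y) = 169 and solve.
7·18 + y = 169 ⇒ y = 43 ⇒ y = 43.
Check: U(18, 43) = 169.

y = 43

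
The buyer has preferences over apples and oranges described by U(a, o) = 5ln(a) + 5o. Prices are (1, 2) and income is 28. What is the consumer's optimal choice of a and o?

a* = 2, o* = 13

MU_a = 5/a, MU_o = 5.
MRS = 5/a ÷ 5.
Tangency: set MRS = p_a/p_o = 1/2 = 0.5.
MRS depends only on a: 1/a = 0.5 ⇒ a* = 1/0.5 = 2.
From the budget, 2·o = 28 − 1·2 = 26, so o* = 13.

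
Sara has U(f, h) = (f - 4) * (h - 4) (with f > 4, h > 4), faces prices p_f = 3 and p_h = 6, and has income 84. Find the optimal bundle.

f* = 12, h* = 8

MU_f = (h−4), MU_h = (f−4).
MRS = (h−4)/(f−4).
Tangency: set MRS = p_f/p_h = 3/6 = 0.5.
So (h − 4)/(f − 4) = 0.5, i.e. (h − 4) = 0.5·(f − 4).
Rewrite the budget in excess-of-subsistence terms: 3·(f − 4) + 6·(h − 4) = 84 − 3·4 − 6·4 = 48.
Substituting, 6·(f − 4) = 48, so f − 4 = 8 and f* = 12.
Then h − 4 = 0.5·8 = 4, so h* = 8.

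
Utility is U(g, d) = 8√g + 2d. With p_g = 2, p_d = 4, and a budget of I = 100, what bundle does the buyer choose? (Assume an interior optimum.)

g* = 16, d* = 17

MU_g = 8/(2√g), MU_d = 2.
MRS = 8/(2√g) ÷ 2.
Tangency: set MRS = p_g/p_d = 2/4 = 0.5.
MRS depends only on g: 2/√g = 0.5 ⇒ √g = 2/0.5 = 4 ⇒ g* = 16.
From the budget, 4·d = 100 − 2·16 = 68, so d* = 17.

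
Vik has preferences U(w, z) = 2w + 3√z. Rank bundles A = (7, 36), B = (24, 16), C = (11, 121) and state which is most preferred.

Evaluate utility at each bundle:
U(A) = 32.000.
U(B) = 60.000.
U(C) = 55.000.
Highest utility is B, so B ≻ C ≻ A.

Bundle B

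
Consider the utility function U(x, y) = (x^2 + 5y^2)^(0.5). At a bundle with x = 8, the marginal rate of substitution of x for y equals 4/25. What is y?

For CES with ρ = 2, MRS = (1/5)·(y/x)^(-1).
Setting (1/5)·(y/8)^(-1) = 4/25 gives (y/8)^(-1) = 0.8, so y/8 = 1.25 and y = 10.

y = 10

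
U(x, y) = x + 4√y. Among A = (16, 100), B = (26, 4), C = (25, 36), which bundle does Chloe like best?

Bundle A

Evaluate utility at each bundle:
U(A) = 56.000.
U(B) = 34.000.
U(C) = 49.000.
Highest utility is A, so A ≻ C ≻ B.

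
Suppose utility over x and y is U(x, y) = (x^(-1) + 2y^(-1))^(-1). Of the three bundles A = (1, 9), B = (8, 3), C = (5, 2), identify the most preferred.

Evaluate utility at each bundle:
U(A) = 0.818.
U(B) = 1.263.
U(C) = 0.833.
Highest utility is B, so B ≻ C ≻ A.

Bundle B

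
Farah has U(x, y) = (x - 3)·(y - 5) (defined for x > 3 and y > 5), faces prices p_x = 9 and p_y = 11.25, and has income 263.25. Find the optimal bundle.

MU_x = (y−5), MU_y = (x−3).
MRS = (y−5)/(x−3).
Tangency: set MRS = p_x/p_y = 9/11.25 = 0.8.
So (y − 5)/(x − 3) = 0.8, i.e. (y − 5) = 0.8·(x − 3).
Rewrite the budget in excess-of-subsistence terms: 9·(x − 3) + 11.25·(y − 5) = 263.25 − 9·3 − 11.25·5 = 180.
Substituting, 18·(x − 3) = 180, so x − 3 = 10 and x* = 13.
Then y − 5 = 0.8·10 = 8, so y* = 13.

x* = 13, y* = 13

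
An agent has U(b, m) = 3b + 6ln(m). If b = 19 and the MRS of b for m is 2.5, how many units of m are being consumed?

m = 5

MU_b = 3, MU_m = 6/m.
MRS = 3 ÷ (6/m).
MRS depends only on m: 0.5·m = 2.5 ⇒ m = 2.5/0.5 = 5.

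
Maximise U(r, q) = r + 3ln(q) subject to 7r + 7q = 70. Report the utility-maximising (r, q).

MU_r = 1, MU_q = 3/q.
MRS = 1 ÷ (3/q).
Tangency: set MRS = p_r/p_q = 7/7 = 1.
MRS depends only on q: (1/3)·q = 1 ⇒ q* = 1/(1/3) = 3.
From the budget, 7·r = 70 − 7·3 = 49, so r* = 7.

r* = 7, q* = 3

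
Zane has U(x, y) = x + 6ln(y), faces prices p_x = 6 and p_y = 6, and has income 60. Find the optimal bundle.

MU_x = 1, MU_y = 6/y.
MRS = 1 ÷ (6/y).
Tangency: set MRS = p_x/p_y = 6/6 = 1.
MRS depends only on y: (1/6)·y = 1 ⇒ y* = 1/(1/6) = 6.
From the budget, 6·x = 60 − 6·6 = 24, so x* = 4.

x* = 4, y* = 6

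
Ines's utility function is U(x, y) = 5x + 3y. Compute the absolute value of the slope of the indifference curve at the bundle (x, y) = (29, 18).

MRS = 5/3

MU_x = 5, MU_y = 3, so MRS = 5/3 at every bundle.
At (29, 18): MRS = 5/3.
The indifference curve has slope −5/3 at this bundle.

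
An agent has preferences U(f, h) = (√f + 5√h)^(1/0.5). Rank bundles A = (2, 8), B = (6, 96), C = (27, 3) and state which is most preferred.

Bundle B

Evaluate utility at each bundle:
U(A) = 242.000.
U(B) = 2646.000.
U(C) = 192.000.
Highest utility is B, so B ≻ A ≻ C.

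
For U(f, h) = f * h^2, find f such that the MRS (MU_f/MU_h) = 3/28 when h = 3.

MU_f = h^2 and MU_h = 2·f·h.
MRS = MU_f/MU_h = (1/2)·h/f.
Substitute h = 3: MRS = 1.5/f. Setting 1.5/f = 3/28 gives f = 1.5/(3/28) = 14.

f = 14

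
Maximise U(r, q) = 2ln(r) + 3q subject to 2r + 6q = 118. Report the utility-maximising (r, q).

MU_r = 2/r, MU_q = 3.
MRS = 2/r ÷ 3.
Tangency: set MRS = p_r/p_q = 2/6 = 1/3.
MRS depends only on r: (2/3)/r = 1/3 ⇒ r* = (2/3)/(1/3) = 2.
From the budget, 6·q = 118 − 2·2 = 114, so q* = 19.

r* = 2, q* = 19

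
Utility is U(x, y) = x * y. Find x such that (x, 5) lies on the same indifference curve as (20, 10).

U(20, 10) = 200.
Set U(x, 5) = 200 and solve.
With y = 5: x = 200/5 = 40.
Check: U(40, 5) = 200.

x = 40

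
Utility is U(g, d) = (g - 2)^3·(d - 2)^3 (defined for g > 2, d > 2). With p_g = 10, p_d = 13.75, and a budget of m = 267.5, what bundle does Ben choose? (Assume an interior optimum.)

g* = 13, d* = 10

MU_g = 3·(g−2)^2·(d−2)^3, MU_d = 3·(g−2)^3·(d−2)^2.
MRS = (d−2)/(g−2).
Tangency: set MRS = p_g/p_d = 10/13.75 = 8/11.
So (d − 2)/(g − 2) = 8/11, i.e. (d − 2) = (8/11)·(g − 2).
Rewrite the budget in excess-of-subsistence terms: 10·(g − 2) + 13.75·(d − 2) = 267.5 − 10·2 − 13.75·2 = 220.
Substituting, 20·(g − 2) = 220, so g − 2 = 11 and g* = 13.
Then d − 2 = (8/11)·11 = 8, so d* = 10.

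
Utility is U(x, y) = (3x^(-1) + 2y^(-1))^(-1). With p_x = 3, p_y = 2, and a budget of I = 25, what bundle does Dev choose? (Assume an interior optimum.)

For CES with ρ = -1, MRS = (3/2)·(y/x)^2.
Tangency: set MRS = p_x/p_y = 3/2 = 1.5.
So (y/x)^2 = 1; taking the square root, y/x = 1, i.e. y = x.
Substitute into the budget 3·x + 2·y = 25: 5·x = 25, so x* = 5 and y* = 5.

x* = 5, y* = 5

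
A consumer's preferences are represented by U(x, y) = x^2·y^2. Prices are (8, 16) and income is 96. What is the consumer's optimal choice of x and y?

x* = 6, y* = 3

MU_x = 2·x·y^2 and MU_y = 2·x^2·y.
MRS = MU_x/MU_y = y/x.
Tangency: set MRS = p_x/p_y = 8/16 = 0.5.
So y/x = 0.5, i.e. y = 0.5·x.
Substitute into the budget 8·x + 16·y = 96: 16·x = 96, so x* = 6.
Then y* = 0.5·6 = 3.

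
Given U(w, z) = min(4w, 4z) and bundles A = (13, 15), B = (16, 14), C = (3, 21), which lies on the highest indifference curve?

Bundle B

Evaluate utility at each bundle:
U(A) = 52.
U(B) = 56.
U(C) = 12.
Highest utility is B, so B ≻ A ≻ C.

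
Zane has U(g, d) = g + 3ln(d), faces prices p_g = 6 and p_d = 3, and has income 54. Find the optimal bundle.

MU_g = 1, MU_d = 3/d.
MRS = 1 ÷ (3/d).
Tangency: set MRS = p_g/p_d = 6/3 = 2.
MRS depends only on d: (1/3)·d = 2 ⇒ d* = 2/(1/3) = 6.
From the budget, 6·g = 54 − 3·6 = 36, so g* = 6.

g* = 6, d* = 6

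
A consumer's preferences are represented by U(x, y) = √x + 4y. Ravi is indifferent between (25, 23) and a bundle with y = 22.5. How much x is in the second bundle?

x = 49

U(25, 23) = 97.
Set U(x, 22.5) = 97 and solve.
With y = 22.5: √x = 97 − 4·22.5 = 7, so √x = 7 and x = 49.
Check: U(49, 22.5) = 97.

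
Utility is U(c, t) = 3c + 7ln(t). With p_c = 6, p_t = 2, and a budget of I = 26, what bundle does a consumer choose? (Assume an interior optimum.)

MU_c = 3, MU_t = 7/t.
MRS = 3 ÷ (7/t).
Tangency: set MRS = p_c/p_t = 6/2 = 3.
MRS depends only on t: (3/7)·t = 3 ⇒ t* = 3/(3/7) = 7.
From the budget, 6·c = 26 − 2·7 = 12, so c* = 2.

c* = 2, t* = 7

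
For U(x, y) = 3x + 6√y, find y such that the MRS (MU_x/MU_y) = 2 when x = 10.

MU_x = 3, MU_y = 6/(2√y).
MRS = 3 ÷ (6/(2√y)).
MRS depends only on y: √y = 2 ⇒ √y = 2 ⇒ y = 4.

y = 4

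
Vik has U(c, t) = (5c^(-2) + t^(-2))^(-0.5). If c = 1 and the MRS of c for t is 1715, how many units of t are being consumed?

t = 7

For CES with ρ = -2, MRS = (5/1)·(t/c)^3.
Setting (5/1)·(t/1)^3 = 1715 gives (t/1)^3 = 343, so t/1 = 7 and t = 7.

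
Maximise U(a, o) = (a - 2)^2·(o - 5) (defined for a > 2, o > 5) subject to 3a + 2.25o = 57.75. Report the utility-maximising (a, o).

a* = 11, o* = 11

MU_a = 2·(a−2)·(o−5), MU_o = (a−2)^2.
MRS = (2/1)·(o−5)/(a−2).
Tangency: set MRS = p_a/p_o = 3/2.25 = 4/3.
So (2/1)·(o − 5)/(a − 2) = 4/3, i.e. (o − 5) = (2/3)·(a − 2).
Rewrite the budget in excess-of-subsistence terms: 3·(a − 2) + 2.25·(o − 5) = 57.75 − 3·2 − 2.25·5 = 40.5.
Substituting, 4.5·(a − 2) = 40.5, so a − 2 = 9 and a* = 11.
Then o − 5 = (2/3)·9 = 6, so o* = 11.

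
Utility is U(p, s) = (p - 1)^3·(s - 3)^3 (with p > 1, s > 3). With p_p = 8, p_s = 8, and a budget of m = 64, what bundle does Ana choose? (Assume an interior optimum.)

MU_p = 3·(p−1)^2·(s−3)^3, MU_s = 3·(p−1)^3·(s−3)^2.
MRS = (s−3)/(p−1).
Tangency: set MRS = p_p/p_s = 8/8 = 1.
So (s − 3)/(p − 1) = 1, i.e. (s − 3) = (p − 1).
Rewrite the budget in excess-of-subsistence terms: 8·(p − 1) + 8·(s − 3) = 64 − 8·1 − 8·3 = 32.
Substituting, 16·(p − 1) = 32, so p − 1 = 2 and p* = 3.
Then s − 3 = 2, so s* = 5.

p* = 3, s* = 5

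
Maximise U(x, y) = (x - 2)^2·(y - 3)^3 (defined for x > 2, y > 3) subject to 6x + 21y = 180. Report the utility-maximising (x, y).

x* = 9, y* = 6

MU_x = 2·(x−2)·(y−3)^3, MU_y = 3·(x−2)^2·(y−3)^2.
MRS = (2/3)·(y−3)/(x−2).
Tangency: set MRS = p_x/p_y = 6/21 = 2/7.
So (2/3)·(y − 3)/(x − 2) = 2/7, i.e. (y − 3) = (3/7)·(x − 2).
Rewrite the budget in excess-of-subsistence terms: 6·(x − 2) + 21·(y − 3) = 180 − 6·2 − 21·3 = 105.
Substituting, 15·(x − 2) = 105, so x − 2 = 7 and x* = 9.
Then y − 3 = (3/7)·7 = 3, so y* = 6.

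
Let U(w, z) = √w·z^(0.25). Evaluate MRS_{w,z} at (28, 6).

MRS = 3/7

MU_w = 0.5·w^(-0.5)·z^(0.25) and MU_z = 0.25·√w·z^(-0.75).
MRS = MU_w/MU_z = (2)·z/w.
At (28, 6): MRS = 3/7.
So at (28, 6) the consumer would give up 3/7 units of z for one more unit of w.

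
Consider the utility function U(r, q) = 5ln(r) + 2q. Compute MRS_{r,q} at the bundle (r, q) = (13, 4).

MRS = 5/26

MU_r = 5/r, MU_q = 2.
MRS = 5/r ÷ 2.
At (13, 4): MRS = 5/26.
So at (13, 4) the consumer would give up 5/26 units of q for one more unit of r.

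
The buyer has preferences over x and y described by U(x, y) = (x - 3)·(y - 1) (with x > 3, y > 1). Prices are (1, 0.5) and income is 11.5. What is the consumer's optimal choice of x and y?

x* = 7, y* = 9

MU_x = (y−1), MU_y = (x−3).
MRS = (y−1)/(x−3).
Tangency: set MRS = p_x/p_y = 1/0.5 = 2.
So (y − 1)/(x − 3) = 2, i.e. (y − 1) = 2·(x − 3).
Rewrite the budget in excess-of-subsistence terms: 1·(x − 3) + 0.5·(y − 1) = 11.5 − 1·3 − 0.5·1 = 8.
Substituting, 2·(x − 3) = 8, so x − 3 = 4 and x* = 7.
Then y − 1 = 2·4 = 8, so y* = 9.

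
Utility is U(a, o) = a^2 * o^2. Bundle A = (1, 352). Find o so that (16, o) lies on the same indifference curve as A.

U(1, 352) = 123904.
Set U(16, o) = 123904 and solve.
With a = 16: 16^2 = 256, so o^2 = 123904/256 = 484; taking the square root, o = 22.
Check: U(16, 22) = 123904.

o = 22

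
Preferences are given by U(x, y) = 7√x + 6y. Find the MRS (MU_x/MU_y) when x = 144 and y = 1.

MU_x = 7/(2√x), MU_y = 6.
MRS = 7/(2√x) ÷ 6.
At (144, 1): MRS = 7/144.
That is, one extra unit of x is worth 7/144 units of y at the margin.

MRS = 7/144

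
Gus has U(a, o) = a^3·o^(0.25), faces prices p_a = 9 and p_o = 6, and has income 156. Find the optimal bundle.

MU_a = 3·a^2·o^(0.25) and MU_o = 0.25·a^3·o^(-0.75).
MRS = MU_a/MU_o = (12)·o/a.
Tangency: set MRS = p_a/p_o = 9/6 = 1.5.
So (12)·o/a = 1.5, i.e. o = 0.125·a.
Substitute into the budget 9·a + 6·o = 156: 9.75·a = 156, so a* = 16.
Then o* = 0.125·16 = 2.

a* = 16, o* = 2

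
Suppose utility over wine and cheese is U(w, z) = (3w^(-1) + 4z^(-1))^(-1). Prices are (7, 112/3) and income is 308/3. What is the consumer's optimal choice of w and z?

w* = 4, z* = 2

For CES with ρ = -1, MRS = (3/4)·(z/w)^2.
Tangency: set MRS = p_w/p_z = 7/(112/3) = 3/16.
So (z/w)^2 = 0.25; taking the square root, z/w = 0.5, i.e. z = 0.5·w.
Substitute into the budget 7·w + (112/3)·z = 308/3: (77/3)·w = 308/3, so w* = 4 and z* = 0.5·4 = 2.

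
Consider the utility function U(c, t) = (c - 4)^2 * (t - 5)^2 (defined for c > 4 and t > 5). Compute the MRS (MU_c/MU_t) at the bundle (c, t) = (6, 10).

MRS = 2.5

MU_c = 2·(c−4)·(t−5)^2, MU_t = 2·(c−4)^2·(t−5).
MRS = (t−5)/(c−4).
At (6, 10): MRS = 2.5.
So at (6, 10) the consumer would give up 2.5 units of t for one more unit of c.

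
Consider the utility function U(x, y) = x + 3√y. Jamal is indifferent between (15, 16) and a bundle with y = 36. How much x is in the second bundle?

x = 9

U(15, 16) = 27.
Set U(x, 36) = 27 and solve.
With y = 36: √36 = 6, so x = 27 − 3·6 = 9.
Check: U(9, 36) = 27.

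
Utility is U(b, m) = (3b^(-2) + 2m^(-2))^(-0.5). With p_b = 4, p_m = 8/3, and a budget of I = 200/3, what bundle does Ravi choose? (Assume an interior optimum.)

For CES with ρ = -2, MRS = (3/2)·(m/b)^3.
Tangency: set MRS = p_b/p_m = 4/(8/3) = 1.5.
So (m/b)^3 = 1; taking the cube root, m/b = 1, i.e. m = b.
Substitute into the budget 4·b + (8/3)·m = 200/3: (20/3)·b = 200/3, so b* = 10 and m* = 10.

b* = 10, m* = 10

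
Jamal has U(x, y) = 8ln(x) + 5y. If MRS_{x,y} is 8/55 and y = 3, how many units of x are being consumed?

x = 11

MU_x = 8/x, MU_y = 5.
MRS = 8/x ÷ 5.
MRS depends only on x: 1.6/x = 8/55 ⇒ x = 1.6/(8/55) = 11.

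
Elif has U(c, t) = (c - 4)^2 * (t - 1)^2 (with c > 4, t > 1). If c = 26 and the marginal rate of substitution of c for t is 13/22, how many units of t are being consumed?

t = 14

MU_c = 2·(c−4)·(t−1)^2, MU_t = 2·(c−4)^2·(t−1).
MRS = (t−1)/(c−4).
Substitute c = 26: MRS = (t − 1)/22. Setting this equal to 13/22 gives t − 1 = (13/22)·22 = 13, so t = 14.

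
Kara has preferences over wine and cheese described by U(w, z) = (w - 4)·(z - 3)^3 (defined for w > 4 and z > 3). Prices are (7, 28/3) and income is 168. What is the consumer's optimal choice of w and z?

w* = 8, z* = 12

MU_w = (z−3)^3, MU_z = 3·(w−4)·(z−3)^2.
MRS = (1/3)·(z−3)/(w−4).
Tangency: set MRS = p_w/p_z = 7/(28/3) = 0.75.
So (1/3)·(z − 3)/(w − 4) = 0.75, i.e. (z − 3) = 2.25·(w − 4).
Rewrite the budget in excess-of-subsistence terms: 7·(w − 4) + (28/3)·(z − 3) = 168 − 7·4 − (28/3)·3 = 112.
Substituting, 28·(w − 4) = 112, so w − 4 = 4 and w* = 8.
Then z − 3 = 2.25·4 = 9, so z* = 12.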